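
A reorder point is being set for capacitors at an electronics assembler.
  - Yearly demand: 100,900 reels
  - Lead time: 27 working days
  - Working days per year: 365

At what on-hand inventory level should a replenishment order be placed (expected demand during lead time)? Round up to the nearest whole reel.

7,464 reels

Daily demand d = 100,900 / 365 = 276.438 reels/day
Demand during lead time = 276.438 × 27 = 7,463.84
Reorder point = 7,463.84 → round up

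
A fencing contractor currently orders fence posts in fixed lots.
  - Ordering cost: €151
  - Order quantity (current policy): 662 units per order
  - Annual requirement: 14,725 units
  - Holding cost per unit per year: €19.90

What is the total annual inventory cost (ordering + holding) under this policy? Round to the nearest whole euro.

Ordering: D/Q × S = 14,725/662 × €151 = €3,358.72
Holding:  Q/2 × H = 662/2 × €19.9 = €6,586.90
Total = €3,358.72 + €6,586.90 = €9,945.62

€9,946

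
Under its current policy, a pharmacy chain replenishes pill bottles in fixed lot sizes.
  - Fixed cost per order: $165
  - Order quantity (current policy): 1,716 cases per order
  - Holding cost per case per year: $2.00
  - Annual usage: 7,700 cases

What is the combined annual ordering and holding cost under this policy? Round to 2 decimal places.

Annual ordering cost = (D/Q)·S = (7,700/1,716) × 165 = $740.38
Annual holding cost  = (Q/2)·H = (1,716/2) × 2 = $1,716.00
Total = $740.38 + $1,716.00 = $2,456.38

$2,456.38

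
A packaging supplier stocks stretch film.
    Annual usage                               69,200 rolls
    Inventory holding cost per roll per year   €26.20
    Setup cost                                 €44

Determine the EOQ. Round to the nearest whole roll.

482 rolls

Optimal lot size Q* = (2 × 69,200 × €44 / €26.2)^½ ≈ 482.11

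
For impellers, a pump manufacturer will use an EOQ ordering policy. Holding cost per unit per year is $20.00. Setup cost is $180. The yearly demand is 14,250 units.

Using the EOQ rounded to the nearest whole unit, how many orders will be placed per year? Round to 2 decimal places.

EOQ = √(2DS/H) = √(2 × 14,250 × 180 / 20)
    = √(256,500.00) ≈ 506.46 → Q = 506
Orders per year = D/Q = 14,250 / 506 = 28.162

28.16 orders per year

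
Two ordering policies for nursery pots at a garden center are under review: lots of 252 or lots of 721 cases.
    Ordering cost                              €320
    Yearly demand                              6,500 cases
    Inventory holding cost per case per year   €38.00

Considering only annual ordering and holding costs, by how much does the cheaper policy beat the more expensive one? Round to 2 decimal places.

TC(Q) = (D/Q)S + (Q/2)H
TC(252) = (6,500/252)×320 + (252/2)×38 = €13,041.97
TC(721) = (6,500/721)×320 + (721/2)×38 = €16,583.88
Lots of 252 are cheaper by €3,541.91.

€3,541.91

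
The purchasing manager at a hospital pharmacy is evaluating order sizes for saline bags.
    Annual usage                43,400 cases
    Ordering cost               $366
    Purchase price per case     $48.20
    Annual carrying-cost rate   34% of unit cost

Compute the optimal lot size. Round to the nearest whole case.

1,392 cases

Carrying cost H = $48.2 × 34% = $16.3880/case/yr
2DS/H = 2·43,400·366/16.388 = 1,938,540.40
EOQ = √1,938,540.40 ≈ 1,392.31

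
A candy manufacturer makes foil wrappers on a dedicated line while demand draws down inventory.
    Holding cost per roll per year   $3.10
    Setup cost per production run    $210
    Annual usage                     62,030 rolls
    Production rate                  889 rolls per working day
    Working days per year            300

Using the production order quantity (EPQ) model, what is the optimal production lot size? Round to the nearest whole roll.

3,309 rolls

d = 62,030/300 = 206.7667 rolls/day;  effective holding cost H(1 − d/p) = 3.1·(1 − 206.7667/889) = 2.37899
Q* = √(2DS / H_eff) = √(2·62,030·210 / 2.37899) ≈ 3,309.25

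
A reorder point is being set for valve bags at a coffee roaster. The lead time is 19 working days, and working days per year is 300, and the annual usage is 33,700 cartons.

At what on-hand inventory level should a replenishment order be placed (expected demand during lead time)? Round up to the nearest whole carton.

Daily demand d = 33,700 / 300 = 112.333 cartons/day
Demand during lead time = 112.333 × 19 = 2,134.33
Reorder point = 2,134.33 → round up

2,135 cartons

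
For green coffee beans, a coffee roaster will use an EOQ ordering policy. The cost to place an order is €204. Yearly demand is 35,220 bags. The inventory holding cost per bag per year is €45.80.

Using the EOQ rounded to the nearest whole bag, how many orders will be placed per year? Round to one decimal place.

2DS/H = 2·35,220·204/45.8 = 313,750.22
EOQ = √313,750.22 ≈ 560.13 → Q = 560
Orders per year = D/Q = 35,220 / 560 = 62.893

62.9 orders per year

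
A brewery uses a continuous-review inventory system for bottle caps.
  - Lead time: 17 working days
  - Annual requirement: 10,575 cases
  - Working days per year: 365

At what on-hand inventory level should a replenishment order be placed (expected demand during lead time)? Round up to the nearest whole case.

493 cases

Daily demand d = 10,575 / 365 = 28.973 cases/day
Demand during lead time = 28.973 × 17 = 492.53
Reorder point = 492.53 → round up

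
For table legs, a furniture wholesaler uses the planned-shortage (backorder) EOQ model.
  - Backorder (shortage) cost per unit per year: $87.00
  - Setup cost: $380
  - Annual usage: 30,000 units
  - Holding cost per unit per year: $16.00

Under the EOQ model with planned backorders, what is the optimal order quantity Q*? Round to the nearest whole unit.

1,299 units

Basic EOQ = √(2·30,000·380/16) = 1,193.734
Backorder adjustment √((H+b)/b) = √((16+87)/87) = 1.0881
Q* = 1,193.734 × 1.0881 ≈ 1,298.87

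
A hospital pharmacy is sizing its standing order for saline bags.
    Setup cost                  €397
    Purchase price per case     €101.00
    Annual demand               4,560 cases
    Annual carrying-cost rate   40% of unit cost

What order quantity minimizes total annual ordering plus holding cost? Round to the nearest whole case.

Carrying cost H = €101 × 40% = €40.4000/case/yr
Optimal lot size Q* = (2 × 4,560 × €397 / €40.4)^½ ≈ 299.37

299 cases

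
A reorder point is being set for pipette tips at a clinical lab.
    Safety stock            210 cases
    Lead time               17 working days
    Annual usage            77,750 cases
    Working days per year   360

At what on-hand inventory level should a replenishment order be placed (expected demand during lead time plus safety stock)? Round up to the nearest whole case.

3,882 cases

Daily demand d = 77,750 / 360 = 215.972 cases/day
Demand during lead time = 215.972 × 17 = 3,671.53
Reorder point = 3,671.53 + 210 = 3,881.53 → round up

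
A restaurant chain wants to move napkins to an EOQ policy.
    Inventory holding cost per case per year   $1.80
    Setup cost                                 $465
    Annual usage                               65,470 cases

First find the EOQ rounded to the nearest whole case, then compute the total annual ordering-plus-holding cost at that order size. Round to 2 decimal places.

EOQ = √(2DS/H) = √(2 × 65,470 × 465 / 1.8)
    = √(33,826,166.67) ≈ 5,816.03 → Q = 5,816 cases
Ordering: D/Q × S = 65,470/5,816 × $465 = $5,234.45
Holding:  Q/2 × H = 5,816/2 × $1.8 = $5,234.40
Total = $5,234.45 + $5,234.40 = $10,468.85

$10,468.85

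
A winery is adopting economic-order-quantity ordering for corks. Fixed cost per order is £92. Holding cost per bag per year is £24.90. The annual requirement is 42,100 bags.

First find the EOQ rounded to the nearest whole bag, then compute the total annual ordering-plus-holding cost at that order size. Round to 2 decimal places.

Q* = √(2·D·S / H) = √(2·42,100·92 / 24.9) = √311,100.4 ≈ 557.76 → Q = 558 bags
Ordering: D/Q × S = 42,100/558 × £92 = £6,941.22
Holding:  Q/2 × H = 558/2 × £24.9 = £6,947.10
Total = £6,941.22 + £6,947.10 = £13,888.32

£13,888.32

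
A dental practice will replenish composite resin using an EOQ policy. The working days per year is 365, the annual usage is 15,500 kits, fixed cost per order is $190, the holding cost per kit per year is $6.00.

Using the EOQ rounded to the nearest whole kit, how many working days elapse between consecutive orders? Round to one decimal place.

23.3 days

Optimal lot size Q* = (2 × 15,500 × $190 / $6)^½ ≈ 990.79 → Q = 991 kits
Days between orders = 365 / (D/Q) = 365 / 15.641 ≈ 23.336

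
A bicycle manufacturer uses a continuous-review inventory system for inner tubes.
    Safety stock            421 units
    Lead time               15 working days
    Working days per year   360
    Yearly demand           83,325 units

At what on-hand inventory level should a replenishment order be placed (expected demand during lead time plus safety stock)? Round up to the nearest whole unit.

3,893 units

Daily demand d = 83,325 / 360 = 231.458 units/day
Demand during lead time = 231.458 × 15 = 3,471.88
Reorder point = 3,471.88 + 421 = 3,892.88 → round up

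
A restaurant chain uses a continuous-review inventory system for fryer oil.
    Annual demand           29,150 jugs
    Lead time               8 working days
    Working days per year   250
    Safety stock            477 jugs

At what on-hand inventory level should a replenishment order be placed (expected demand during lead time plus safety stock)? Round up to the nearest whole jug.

1,410 jugs

Daily demand d = 29,150 / 250 = 116.600 jugs/day
Demand during lead time = 116.600 × 8 = 932.80
Reorder point = 932.80 + 477 = 1,409.80 → round up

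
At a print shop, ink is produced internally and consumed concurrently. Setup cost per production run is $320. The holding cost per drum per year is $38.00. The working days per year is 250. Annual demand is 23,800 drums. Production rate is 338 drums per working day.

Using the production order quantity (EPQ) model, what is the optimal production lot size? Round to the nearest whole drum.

Daily demand d = 23,800/250 = 95.200; p = 338; 1 − d/p = 0.71834
EPQ = √(2DS / (H(1 − d/p)))
    = √(2 × 23,800 × 320 / (38 × 0.71834)) ≈ 747.00

747 drums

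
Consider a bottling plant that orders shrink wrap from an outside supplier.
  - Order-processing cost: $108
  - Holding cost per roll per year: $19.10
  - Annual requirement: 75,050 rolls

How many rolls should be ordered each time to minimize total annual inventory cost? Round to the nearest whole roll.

921 rolls

EOQ = √(2DS/H) = √(2 × 75,050 × 108 / 19.1)
    = √(848,732.98) ≈ 921.27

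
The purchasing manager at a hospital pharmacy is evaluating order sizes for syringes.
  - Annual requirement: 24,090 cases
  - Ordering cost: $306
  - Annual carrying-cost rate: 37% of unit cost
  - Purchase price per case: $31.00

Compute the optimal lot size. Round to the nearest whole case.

1,134 cases

Carrying cost H = $31 × 37% = $11.4700/case/yr
EOQ = √(2DS/H) = √(2 × 24,090 × 306 / 11.47)
    = √(1,285,360.07) ≈ 1,133.74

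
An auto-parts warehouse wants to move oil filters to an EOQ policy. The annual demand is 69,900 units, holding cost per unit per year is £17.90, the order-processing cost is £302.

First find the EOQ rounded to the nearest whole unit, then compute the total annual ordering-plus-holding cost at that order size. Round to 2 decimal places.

Optimal lot size Q* = (2 × 69,900 × £302 / £17.9)^½ ≈ 1,535.79 → Q = 1,536 units
Orders/yr = 69,900/1,536 = 45.508; ordering cost = 45.508 × £302 = £13,743.36
Average inventory = 1,536/2 = 768; holding cost = 768 × £17.9 = £13,747.20
Total = £13,743.36 + £13,747.20 = £27,490.56

£27,490.56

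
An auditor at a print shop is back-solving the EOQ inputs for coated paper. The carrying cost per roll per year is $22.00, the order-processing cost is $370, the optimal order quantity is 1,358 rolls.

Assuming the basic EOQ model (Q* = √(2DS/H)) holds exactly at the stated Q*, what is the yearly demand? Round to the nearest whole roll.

From Q* = √(2DS/H) ⇒ Q*² = 2DS/H.
D = Q²H / (2S) = 1,358² × 22 / (2 × 370) = 54,826.50

54,826 rolls per year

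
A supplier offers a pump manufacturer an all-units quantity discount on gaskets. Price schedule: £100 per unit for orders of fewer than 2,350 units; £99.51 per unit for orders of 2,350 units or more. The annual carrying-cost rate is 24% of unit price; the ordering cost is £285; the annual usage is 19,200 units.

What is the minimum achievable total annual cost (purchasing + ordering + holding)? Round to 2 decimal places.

H₁ = 24%×£100 = £24.0000;  H₂ = 24%×£99.51 = £23.8824
EOQ₁ = √(2×19,200×285/24.0000) = 675.28  (< 2,350, feasible at tier 1)
EOQ₂ = √(2×19,200×285/23.8824) = 676.94  (< 2,350 → use Q = 2,350 at tier-2 price)
TC(tier 1 (EOQ₁), Q≈675.3) = £1,936,206.67
TC(tier 2, Q≈2,350.0) = £1,940,982.33
Minimum at tier 1 (EOQ₁): £1,936,206.67

£1,936,206.67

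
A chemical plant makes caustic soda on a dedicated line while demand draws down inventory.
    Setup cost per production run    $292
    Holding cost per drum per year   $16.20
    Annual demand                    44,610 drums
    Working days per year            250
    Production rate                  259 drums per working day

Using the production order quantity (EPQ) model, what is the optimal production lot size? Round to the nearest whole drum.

d = 44,610/250 = 178.4400 drums/day;  effective holding cost H(1 − d/p) = 16.2·(1 − 178.4400/259) = 5.03889
Q* = √(2DS / H_eff) = √(2·44,610·292 / 5.03889) ≈ 2,273.82

2,274 drums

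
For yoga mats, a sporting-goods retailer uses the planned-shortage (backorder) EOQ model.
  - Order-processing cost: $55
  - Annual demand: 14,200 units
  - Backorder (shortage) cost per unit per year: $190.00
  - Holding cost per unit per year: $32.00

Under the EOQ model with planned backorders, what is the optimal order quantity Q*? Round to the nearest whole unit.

Basic EOQ = √(2·14,200·55/32) = 220.936
Backorder adjustment √((H+b)/b) = √((32+190)/190) = 1.0809
Q* = 220.936 × 1.0809 ≈ 238.82

239 units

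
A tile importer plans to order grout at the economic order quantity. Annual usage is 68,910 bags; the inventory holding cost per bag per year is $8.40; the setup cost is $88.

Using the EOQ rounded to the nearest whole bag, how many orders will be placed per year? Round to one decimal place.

57.3 orders per year

2DS/H = 2·68,910·88/8.4 = 1,443,828.57
EOQ = √1,443,828.57 ≈ 1,201.59 → Q = 1,202
N = D/Q = 68,910/1,202 ≈ 57.329 orders/yr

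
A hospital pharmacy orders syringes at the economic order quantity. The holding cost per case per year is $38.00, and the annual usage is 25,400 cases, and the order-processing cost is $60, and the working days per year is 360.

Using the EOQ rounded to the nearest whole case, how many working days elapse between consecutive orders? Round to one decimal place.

Q* = √(2·D·S / H) = √(2·25,400·60 / 38) = √80,210.5 ≈ 283.21 → Q = 283 cases
Days between orders = 360 / (D/Q) = 360 / 89.753 ≈ 4.011

4.0 days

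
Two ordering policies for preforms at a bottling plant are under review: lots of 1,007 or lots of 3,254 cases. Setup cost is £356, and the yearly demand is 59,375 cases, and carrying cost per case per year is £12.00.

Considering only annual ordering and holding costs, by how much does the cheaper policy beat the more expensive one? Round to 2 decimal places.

For each Q, cost = (D/Q)·S + (Q/2)·H.
TC(1,007) = (59,375/1,007)×356 + (1,007/2)×12 = £27,032.57
TC(3,254) = (59,375/3,254)×356 + (3,254/2)×12 = £26,019.85
|ΔTC| = |£27,032.57 − £26,019.85| = £1,012.71

£1,012.71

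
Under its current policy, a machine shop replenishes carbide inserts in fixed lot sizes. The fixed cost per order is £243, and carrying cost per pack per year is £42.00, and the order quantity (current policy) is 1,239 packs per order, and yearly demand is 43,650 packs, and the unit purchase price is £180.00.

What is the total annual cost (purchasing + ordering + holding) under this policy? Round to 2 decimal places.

Ordering: D/Q × S = 43,650/1,239 × £243 = £8,560.90
Holding:  Q/2 × H = 1,239/2 × £42 = £26,019.00
Purchase cost = D·C = 43,650 × 180 = £7,857,000.00
Total = £8,560.90 + £26,019.00 + £7,857,000.00 = £7,891,579.90

£7,891,579.90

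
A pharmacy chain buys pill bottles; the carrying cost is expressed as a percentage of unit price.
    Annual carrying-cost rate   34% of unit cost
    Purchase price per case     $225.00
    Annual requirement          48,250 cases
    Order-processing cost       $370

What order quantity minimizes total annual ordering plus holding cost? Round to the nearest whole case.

683 cases

Carrying cost H = $225 × 34% = $76.5000/case/yr
EOQ = √(2DS/H) = √(2 × 48,250 × 370 / 76.5)
    = √(466,732.03) ≈ 683.18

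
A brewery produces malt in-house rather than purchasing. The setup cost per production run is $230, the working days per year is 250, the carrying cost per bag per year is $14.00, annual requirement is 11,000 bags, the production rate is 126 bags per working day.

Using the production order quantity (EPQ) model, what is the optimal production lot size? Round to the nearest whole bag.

745 bags

d = 11,000/250 = 44.0000 bags/day;  effective holding cost H(1 − d/p) = 14·(1 − 44.0000/126) = 9.11111
Q* = √(2DS / H_eff) = √(2·11,000·230 / 9.11111) ≈ 745.23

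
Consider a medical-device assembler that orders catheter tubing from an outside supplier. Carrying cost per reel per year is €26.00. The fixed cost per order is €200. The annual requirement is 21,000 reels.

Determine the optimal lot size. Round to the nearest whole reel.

568 reels

Q* = √(2·D·S / H) = √(2·21,000·200 / 26) = √323,076.9 ≈ 568.40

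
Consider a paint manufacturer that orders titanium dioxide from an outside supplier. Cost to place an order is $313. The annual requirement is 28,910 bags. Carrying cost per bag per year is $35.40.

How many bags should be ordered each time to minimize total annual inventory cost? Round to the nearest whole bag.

Q* = √(2·D·S / H) = √(2·28,910·313 / 35.4) = √511,233.3 ≈ 715.01

715 bags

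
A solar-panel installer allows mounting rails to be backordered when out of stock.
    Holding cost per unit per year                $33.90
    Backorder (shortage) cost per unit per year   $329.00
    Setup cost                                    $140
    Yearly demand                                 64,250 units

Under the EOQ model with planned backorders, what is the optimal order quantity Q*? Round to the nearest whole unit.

Basic EOQ = √(2·64,250·140/33.9) = 728.477
Backorder adjustment √((H+b)/b) = √((33.9+329)/329) = 1.0503
Q* = 728.477 × 1.0503 ≈ 765.09

765 units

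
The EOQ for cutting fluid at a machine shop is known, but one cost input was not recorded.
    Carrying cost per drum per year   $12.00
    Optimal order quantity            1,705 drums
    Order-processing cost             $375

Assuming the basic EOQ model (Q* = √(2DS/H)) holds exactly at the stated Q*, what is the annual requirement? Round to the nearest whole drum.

46,512 drums per year

From Q* = √(2DS/H) ⇒ Q*² = 2DS/H.
D = Q²H / (2S) = 1,705² × 12 / (2 × 375) = 46,512.40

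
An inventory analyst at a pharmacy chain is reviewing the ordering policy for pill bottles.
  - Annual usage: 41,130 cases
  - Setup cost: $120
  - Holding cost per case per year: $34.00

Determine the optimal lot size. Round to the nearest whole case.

539 cases

2DS/H = 2·41,130·120/34 = 290,329.41
EOQ = √290,329.41 ≈ 538.82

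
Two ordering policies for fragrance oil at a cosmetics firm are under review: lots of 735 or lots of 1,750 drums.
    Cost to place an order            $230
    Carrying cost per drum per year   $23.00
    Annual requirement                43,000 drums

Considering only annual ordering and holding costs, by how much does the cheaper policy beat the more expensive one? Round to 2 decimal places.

For each Q, cost = (D/Q)·S + (Q/2)·H.
TC(735) = (43,000/735)×230 + (735/2)×23 = $21,908.28
TC(1,750) = (43,000/1,750)×230 + (1,750/2)×23 = $25,776.43
Lots of 735 are cheaper by $3,868.15.

$3,868.15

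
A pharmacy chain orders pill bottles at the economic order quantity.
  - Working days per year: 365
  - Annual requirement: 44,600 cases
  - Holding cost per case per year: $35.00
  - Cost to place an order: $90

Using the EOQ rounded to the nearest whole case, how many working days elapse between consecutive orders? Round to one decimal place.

3.9 days

EOQ = √(2DS/H) = √(2 × 44,600 × 90 / 35)
    = √(229,371.43) ≈ 478.93 → Q = 479 cases
T = Q/D × 365 days = 479/44,600 × 365 = 3.920 days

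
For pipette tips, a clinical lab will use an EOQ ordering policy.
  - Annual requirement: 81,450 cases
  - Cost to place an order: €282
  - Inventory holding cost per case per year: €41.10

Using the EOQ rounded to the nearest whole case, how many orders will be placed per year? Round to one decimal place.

Q* = √(2·D·S / H) = √(2·81,450·282 / 41.1) = √1,117,708.0 ≈ 1,057.22 → Q = 1,057
N = D/Q = 81,450/1,057 ≈ 77.058 orders/yr

77.1 orders per year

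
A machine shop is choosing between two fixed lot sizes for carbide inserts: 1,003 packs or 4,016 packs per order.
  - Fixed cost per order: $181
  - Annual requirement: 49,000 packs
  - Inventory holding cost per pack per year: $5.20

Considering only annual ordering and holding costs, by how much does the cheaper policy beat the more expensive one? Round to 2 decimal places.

TC(Q) = (D/Q)S + (Q/2)H
TC(1,003) = (49,000/1,003)×181 + (1,003/2)×5.2 = $11,450.27
TC(4,016) = (49,000/4,016)×181 + (4,016/2)×5.2 = $12,650.02
Cheaper: Q = 1,003.  Difference = $1,199.74

$1,199.74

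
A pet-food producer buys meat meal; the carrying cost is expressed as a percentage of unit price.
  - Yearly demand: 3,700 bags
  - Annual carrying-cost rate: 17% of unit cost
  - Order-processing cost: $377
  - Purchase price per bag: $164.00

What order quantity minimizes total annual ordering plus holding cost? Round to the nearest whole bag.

H = i·C = 0.17 × $164 = $27.8800 per bag-year
EOQ = √(2DS/H) = √(2 × 3,700 × 377 / 27.88)
    = √(100,064.56) ≈ 316.33

316 bags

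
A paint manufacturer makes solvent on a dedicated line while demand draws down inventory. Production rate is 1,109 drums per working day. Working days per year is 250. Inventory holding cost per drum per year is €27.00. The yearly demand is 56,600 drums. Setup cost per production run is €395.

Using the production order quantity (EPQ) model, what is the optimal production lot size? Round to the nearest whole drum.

d = 56,600/250 = 226.4000 drums/day;  effective holding cost H(1 − d/p) = 27·(1 − 226.4000/1109) = 21.48801
Q* = √(2DS / H_eff) = √(2·56,600·395 / 21.48801) ≈ 1,442.53

1,443 drums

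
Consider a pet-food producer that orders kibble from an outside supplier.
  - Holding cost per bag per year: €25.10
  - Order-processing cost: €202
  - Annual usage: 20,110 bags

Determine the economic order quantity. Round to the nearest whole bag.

569 bags

EOQ = √(2DS/H) = √(2 × 20,110 × 202 / 25.1)
    = √(323,682.87) ≈ 568.93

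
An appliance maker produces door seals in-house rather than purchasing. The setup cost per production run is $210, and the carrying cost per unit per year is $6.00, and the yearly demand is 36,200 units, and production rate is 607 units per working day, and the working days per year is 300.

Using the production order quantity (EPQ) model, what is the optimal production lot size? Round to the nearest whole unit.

d = 36,200/300 = 120.6667 units/day;  effective holding cost H(1 − d/p) = 6·(1 − 120.6667/607) = 4.80725
Q* = √(2DS / H_eff) = √(2·36,200·210 / 4.80725) ≈ 1,778.40

1,778 units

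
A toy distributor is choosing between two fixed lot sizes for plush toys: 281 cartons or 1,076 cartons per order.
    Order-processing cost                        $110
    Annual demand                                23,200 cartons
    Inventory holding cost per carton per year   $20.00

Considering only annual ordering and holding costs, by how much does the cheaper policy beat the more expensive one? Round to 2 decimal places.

For each Q, cost = (D/Q)·S + (Q/2)·H.
TC(281) = (23,200/281)×110 + (281/2)×20 = $11,891.85
TC(1,076) = (23,200/1,076)×110 + (1,076/2)×20 = $13,131.75
|ΔTC| = |$11,891.85 − $13,131.75| = $1,239.90

$1,239.90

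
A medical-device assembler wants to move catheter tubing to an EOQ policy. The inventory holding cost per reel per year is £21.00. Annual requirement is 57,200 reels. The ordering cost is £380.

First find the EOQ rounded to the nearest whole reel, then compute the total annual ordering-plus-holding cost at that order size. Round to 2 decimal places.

EOQ = √(2DS/H) = √(2 × 57,200 × 380 / 21)
    = √(2,070,095.24) ≈ 1,438.78 → Q = 1,439 reels
Orders/yr = 57,200/1,439 = 39.750; ordering cost = 39.750 × £380 = £15,104.93
Average inventory = 1,439/2 = 719.5; holding cost = 719.5 × £21 = £15,109.50
Total = £15,104.93 + £15,109.50 = £30,214.43

£30,214.43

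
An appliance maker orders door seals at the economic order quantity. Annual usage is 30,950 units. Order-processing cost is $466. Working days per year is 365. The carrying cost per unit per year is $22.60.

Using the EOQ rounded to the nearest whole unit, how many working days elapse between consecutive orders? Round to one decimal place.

13.3 days

2DS/H = 2·30,950·466/22.6 = 1,276,345.13
EOQ = √1,276,345.13 ≈ 1,129.75 → Q = 1,130 units
Days between orders = 365 / (D/Q) = 365 / 27.389 ≈ 13.326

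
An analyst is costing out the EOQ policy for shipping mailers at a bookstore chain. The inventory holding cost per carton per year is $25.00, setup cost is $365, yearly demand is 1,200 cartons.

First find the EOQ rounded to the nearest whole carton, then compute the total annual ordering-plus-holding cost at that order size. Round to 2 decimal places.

2DS/H = 2·1,200·365/25 = 35,040.00
EOQ = √35,040.00 ≈ 187.19 → Q = 187 cartons
Orders/yr = 1,200/187 = 6.417; ordering cost = 6.417 × $365 = $2,342.25
Average inventory = 187/2 = 93.5; holding cost = 93.5 × $25 = $2,337.50
Total = $2,342.25 + $2,337.50 = $4,679.75

$4,679.75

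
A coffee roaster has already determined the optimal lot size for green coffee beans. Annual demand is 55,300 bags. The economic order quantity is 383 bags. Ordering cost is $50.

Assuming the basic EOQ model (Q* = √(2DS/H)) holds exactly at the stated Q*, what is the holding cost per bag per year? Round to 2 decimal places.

Since Q* = (2DS/H)^½, squaring gives Q*²·H = 2DS.
H = 2DS / Q² = 2 × 55,300 × 50 / 383² = 37.6988

$37.70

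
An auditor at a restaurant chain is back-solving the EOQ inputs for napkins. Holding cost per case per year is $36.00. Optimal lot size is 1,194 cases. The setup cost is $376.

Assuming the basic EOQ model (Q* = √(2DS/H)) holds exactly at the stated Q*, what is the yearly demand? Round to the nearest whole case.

68,249 cases per year

Since Q* = (2DS/H)^½, squaring gives Q*²·H = 2DS.
D = Q²H / (2S) = 1,194² × 36 / (2 × 376) = 68,248.53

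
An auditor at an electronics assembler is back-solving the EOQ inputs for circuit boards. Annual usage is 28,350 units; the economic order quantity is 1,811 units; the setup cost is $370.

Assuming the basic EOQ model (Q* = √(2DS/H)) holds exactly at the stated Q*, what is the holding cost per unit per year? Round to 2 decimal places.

Since Q* = (2DS/H)^½, squaring gives Q*²·H = 2DS.
H = 2DS / Q² = 2 × 28,350 × 370 / 1,811² = 6.3966

$6.40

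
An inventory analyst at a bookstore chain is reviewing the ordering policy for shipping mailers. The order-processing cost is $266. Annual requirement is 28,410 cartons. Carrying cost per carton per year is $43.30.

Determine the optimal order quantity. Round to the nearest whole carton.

591 cartons

Optimal lot size Q* = (2 × 28,410 × $266 / $43.3)^½ ≈ 590.81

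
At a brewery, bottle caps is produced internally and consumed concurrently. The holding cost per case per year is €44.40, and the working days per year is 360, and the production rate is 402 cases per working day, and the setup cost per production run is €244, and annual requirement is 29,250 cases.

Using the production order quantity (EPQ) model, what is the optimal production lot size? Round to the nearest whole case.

d = 29,250/360 = 81.2500 cases/day;  effective holding cost H(1 − d/p) = 44.4·(1 − 81.2500/402) = 35.42612
Q* = √(2DS / H_eff) = √(2·29,250·244 / 35.42612) ≈ 634.76

635 cases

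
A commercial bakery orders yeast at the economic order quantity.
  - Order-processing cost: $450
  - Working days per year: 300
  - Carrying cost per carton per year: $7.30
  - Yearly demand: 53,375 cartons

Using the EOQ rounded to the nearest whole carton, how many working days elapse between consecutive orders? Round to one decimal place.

14.4 days

Optimal lot size Q* = (2 × 53,375 × $450 / $7.3)^½ ≈ 2,565.24 → Q = 2,565 cartons
Days between orders = 300 / (D/Q) = 300 / 20.809 ≈ 14.417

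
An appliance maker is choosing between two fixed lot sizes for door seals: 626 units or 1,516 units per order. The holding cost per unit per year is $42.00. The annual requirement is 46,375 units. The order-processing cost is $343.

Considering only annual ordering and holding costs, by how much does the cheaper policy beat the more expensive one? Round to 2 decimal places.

For each Q, cost = (D/Q)·S + (Q/2)·H.
TC(626) = (46,375/626)×343 + (626/2)×42 = $38,555.94
TC(1,516) = (46,375/1,516)×343 + (1,516/2)×42 = $42,328.50
Lots of 626 are cheaper by $3,772.55.

$3,772.55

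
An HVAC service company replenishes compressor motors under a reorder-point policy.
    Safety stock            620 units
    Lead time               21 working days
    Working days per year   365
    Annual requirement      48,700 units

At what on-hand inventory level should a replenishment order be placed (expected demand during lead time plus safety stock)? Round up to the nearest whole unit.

Daily demand d = 48,700 / 365 = 133.425 units/day
Demand during lead time = 133.425 × 21 = 2,801.92
Reorder point = 2,801.92 + 620 = 3,421.92 → round up

3,422 units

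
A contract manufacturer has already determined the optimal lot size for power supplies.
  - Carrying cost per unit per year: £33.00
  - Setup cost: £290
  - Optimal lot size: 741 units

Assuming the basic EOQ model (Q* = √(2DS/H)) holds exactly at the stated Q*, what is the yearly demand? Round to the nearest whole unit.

31,241 units per year

Since Q* = (2DS/H)^½, squaring gives Q*²·H = 2DS.
D = Q²H / (2S) = 741² × 33 / (2 × 290) = 31,240.82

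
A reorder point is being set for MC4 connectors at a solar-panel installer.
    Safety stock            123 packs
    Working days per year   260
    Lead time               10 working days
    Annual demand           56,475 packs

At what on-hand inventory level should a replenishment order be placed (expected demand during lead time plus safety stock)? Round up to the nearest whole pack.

2,296 packs

Daily demand d = 56,475 / 260 = 217.212 packs/day
Demand during lead time = 217.212 × 10 = 2,172.12
Reorder point = 2,172.12 + 123 = 2,295.12 → round up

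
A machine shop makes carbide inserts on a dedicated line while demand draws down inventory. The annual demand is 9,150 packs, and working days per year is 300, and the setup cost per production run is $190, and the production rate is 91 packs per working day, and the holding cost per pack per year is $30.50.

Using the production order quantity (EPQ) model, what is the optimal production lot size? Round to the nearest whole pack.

414 packs

d = 9,150/300 = 30.5000 packs/day;  effective holding cost H(1 − d/p) = 30.5·(1 − 30.5000/91) = 20.27747
Q* = √(2DS / H_eff) = √(2·9,150·190 / 20.27747) ≈ 414.09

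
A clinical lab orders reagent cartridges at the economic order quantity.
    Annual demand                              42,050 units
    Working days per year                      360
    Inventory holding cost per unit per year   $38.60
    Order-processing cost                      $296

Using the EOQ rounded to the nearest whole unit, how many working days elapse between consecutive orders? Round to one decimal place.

6.9 days

EOQ = √(2DS/H) = √(2 × 42,050 × 296 / 38.6)
    = √(644,911.92) ≈ 803.06 → Q = 803 units
Cycle time = (working days × Q)/D = (360 × 803) / 42,050 = 6.875 days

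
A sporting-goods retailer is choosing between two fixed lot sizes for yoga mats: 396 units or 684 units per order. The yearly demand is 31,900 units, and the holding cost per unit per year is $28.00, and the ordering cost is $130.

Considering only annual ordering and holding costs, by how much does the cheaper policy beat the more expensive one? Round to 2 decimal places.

$377.36

Annual cost at Q: ordering D·S/Q plus holding Q·H/2.
TC(396) = (31,900/396)×130 + (396/2)×28 = $16,016.22
TC(684) = (31,900/684)×130 + (684/2)×28 = $15,638.87
Lots of 684 are cheaper by $377.36.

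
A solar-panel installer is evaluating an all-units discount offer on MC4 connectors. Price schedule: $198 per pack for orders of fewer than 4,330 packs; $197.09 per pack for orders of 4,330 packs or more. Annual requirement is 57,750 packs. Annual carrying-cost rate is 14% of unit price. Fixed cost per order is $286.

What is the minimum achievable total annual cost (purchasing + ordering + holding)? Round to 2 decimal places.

$11,445,499.91

H₁ = 14%×$198 = $27.7200;  H₂ = 14%×$197.09 = $27.5926
EOQ₁ = √(2×57,750×286/27.7200) = 1,091.63  (< 4,330, feasible at tier 1)
EOQ₂ = √(2×57,750×286/27.5926) = 1,094.15  (< 4,330 → use Q = 4,330 at tier-2 price)
TC(tier 1 (EOQ₁), Q≈1,091.6) = $11,464,760.12
TC(tier 2, Q≈4,330.0) = $11,445,499.91
Minimum at tier 2: $11,445,499.91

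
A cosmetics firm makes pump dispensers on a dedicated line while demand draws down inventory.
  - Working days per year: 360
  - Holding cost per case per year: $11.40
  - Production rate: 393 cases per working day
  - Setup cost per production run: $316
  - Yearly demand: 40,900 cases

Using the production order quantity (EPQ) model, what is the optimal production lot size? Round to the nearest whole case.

1,786 cases

Daily demand d = 40,900/360 = 113.611; p = 393; 1 − d/p = 0.71091
EPQ = √(2DS / (H(1 − d/p)))
    = √(2 × 40,900 × 316 / (11.4 × 0.71091)) ≈ 1,785.91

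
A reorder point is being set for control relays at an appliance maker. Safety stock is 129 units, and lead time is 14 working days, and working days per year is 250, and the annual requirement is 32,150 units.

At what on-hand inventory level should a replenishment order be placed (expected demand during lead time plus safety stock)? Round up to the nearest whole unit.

Daily demand d = 32,150 / 250 = 128.600 units/day
Demand during lead time = 128.600 × 14 = 1,800.40
Reorder point = 1,800.40 + 129 = 1,929.40 → round up

1,930 units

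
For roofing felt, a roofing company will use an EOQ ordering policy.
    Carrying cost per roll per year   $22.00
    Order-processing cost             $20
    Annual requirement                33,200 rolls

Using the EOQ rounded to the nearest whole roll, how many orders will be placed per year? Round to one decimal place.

135.0 orders per year

2DS/H = 2·33,200·20/22 = 60,363.64
EOQ = √60,363.64 ≈ 245.69 → Q = 246
N = D/Q = 33,200/246 ≈ 134.959 orders/yr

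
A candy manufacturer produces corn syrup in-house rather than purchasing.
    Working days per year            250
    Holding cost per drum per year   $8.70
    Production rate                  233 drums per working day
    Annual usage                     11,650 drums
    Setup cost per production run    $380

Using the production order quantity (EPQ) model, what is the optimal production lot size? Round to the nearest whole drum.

1,128 drums

Daily demand d = 11,650/250 = 46.600; p = 233; 1 − d/p = 0.80000
EPQ = √(2DS / (H(1 − d/p)))
    = √(2 × 11,650 × 380 / (8.7 × 0.80000)) ≈ 1,127.89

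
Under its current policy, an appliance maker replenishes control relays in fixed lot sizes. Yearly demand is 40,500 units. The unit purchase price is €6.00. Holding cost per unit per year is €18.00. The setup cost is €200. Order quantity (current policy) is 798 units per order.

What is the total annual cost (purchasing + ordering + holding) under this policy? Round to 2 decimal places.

€260,332.38

Annual ordering cost = (D/Q)·S = (40,500/798) × 200 = €10,150.38
Annual holding cost  = (Q/2)·H = (798/2) × 18 = €7,182.00
Purchase cost = D·C = 40,500 × 6 = €243,000.00
Total = €10,150.38 + €7,182.00 + €243,000.00 = €260,332.38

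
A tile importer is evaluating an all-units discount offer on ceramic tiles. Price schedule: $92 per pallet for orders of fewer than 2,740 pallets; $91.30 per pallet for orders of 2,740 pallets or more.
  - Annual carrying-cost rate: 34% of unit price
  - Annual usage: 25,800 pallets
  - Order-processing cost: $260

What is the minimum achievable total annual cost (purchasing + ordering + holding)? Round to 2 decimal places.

H₁ = 34%×$92 = $31.2800;  H₂ = 34%×$91.30 = $31.0420
EOQ₁ = √(2×25,800×260/31.2800) = 654.90  (< 2,740, feasible at tier 1)
EOQ₂ = √(2×25,800×260/31.0420) = 657.41  (< 2,740 → use Q = 2,740 at tier-2 price)
TC(tier 1 (EOQ₁), Q≈654.9) = $2,394,085.42
TC(tier 2, Q≈2,740.0) = $2,400,515.72
Minimum at tier 1 (EOQ₁): $2,394,085.42

$2,394,085.42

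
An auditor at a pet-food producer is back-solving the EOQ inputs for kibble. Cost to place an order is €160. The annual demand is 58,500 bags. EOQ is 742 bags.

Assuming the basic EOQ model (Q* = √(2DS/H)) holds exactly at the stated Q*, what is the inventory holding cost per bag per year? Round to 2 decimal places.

€34.00

EOQ relation: Q² = 2DS/H, so rearrange for the unknown.
H = 2DS / Q² = 2 × 58,500 × 160 / 742² = 34.0015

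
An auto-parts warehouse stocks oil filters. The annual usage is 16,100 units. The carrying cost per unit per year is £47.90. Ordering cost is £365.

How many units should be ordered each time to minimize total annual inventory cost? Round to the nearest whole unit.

EOQ = √(2DS/H) = √(2 × 16,100 × 365 / 47.9)
    = √(245,365.34) ≈ 495.34

495 units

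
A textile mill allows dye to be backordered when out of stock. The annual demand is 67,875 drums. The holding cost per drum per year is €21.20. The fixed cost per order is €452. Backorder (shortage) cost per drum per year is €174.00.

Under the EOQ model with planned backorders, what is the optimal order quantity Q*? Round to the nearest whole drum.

Q* = √(2DS/H) · √((H + b)/b)
   = √(2 × 67,875 × 452 / 21.2) · √((21.2 + 174) / 174)
   = 1,701.262 × 1.0592 ≈ 1,801.92

1,802 drums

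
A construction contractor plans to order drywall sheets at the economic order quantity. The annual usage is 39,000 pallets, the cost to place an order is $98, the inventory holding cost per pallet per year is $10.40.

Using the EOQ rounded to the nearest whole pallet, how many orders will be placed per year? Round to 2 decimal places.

45.51 orders per year

Q* = √(2·D·S / H) = √(2·39,000·98 / 10.4) = √735,000.0 ≈ 857.32 → Q = 857
Orders per year = D/Q = 39,000 / 857 = 45.508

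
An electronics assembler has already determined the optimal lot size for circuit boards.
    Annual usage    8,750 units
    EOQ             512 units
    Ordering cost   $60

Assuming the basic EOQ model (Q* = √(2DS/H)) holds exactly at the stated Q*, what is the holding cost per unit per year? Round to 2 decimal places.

EOQ relation: Q² = 2DS/H, so rearrange for the unknown.
H = 2DS / Q² = 2 × 8,750 × 60 / 512² = 4.0054

$4.01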